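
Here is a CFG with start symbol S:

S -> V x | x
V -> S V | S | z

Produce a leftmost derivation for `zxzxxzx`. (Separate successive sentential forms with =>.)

S => Vx   [S -> V x]
Vx => SVx   [V -> S V]
SVx => VxVx   [S -> V x]
VxVx => SxVx   [V -> S]
SxVx => VxxVx   [S -> V x]
VxxVx => SVxxVx   [V -> S V]
SVxxVx => VxVxxVx   [S -> V x]
VxVxxVx => zxVxxVx   [V -> z]
zxVxxVx => zxzxxVx   [V -> z]
zxzxxVx => zxzxxzx   [V -> z]

S=>Vx=>SVx=>VxVx=>SxVx=>VxxVx=>SVxxVx=>VxVxxVx=>zxVxxVx=>zxzxxVx=>zxzxxzx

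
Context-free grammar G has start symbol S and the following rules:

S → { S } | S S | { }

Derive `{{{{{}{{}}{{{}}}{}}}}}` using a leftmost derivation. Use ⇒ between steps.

S ⇒ {S} ⇒ {{S}} ⇒ {{{S}}} ⇒ {{{{S}}}} ⇒ {{{{SS}}}} ⇒ {{{{{}S}}}} ⇒ {{{{{}SS}}}} ⇒ {{{{{}SSS}}}} ⇒ {{{{{}{S}SS}}}} ⇒ {{{{{}{{}}SS}}}} ⇒ {{{{{}{{}}{S}S}}}} ⇒ {{{{{}{{}}{{S}}S}}}} ⇒ {{{{{}{{}}{{{}}}S}}}} ⇒ {{{{{}{{}}{{{}}}{}}}}}

S ⇒ {S}   [S → { S }]
{S} ⇒ {{S}}   [S → { S }]
{{S}} ⇒ {{{S}}}   [S → { S }]
{{{S}}} ⇒ {{{{S}}}}   [S → { S }]
{{{{S}}}} ⇒ {{{{SS}}}}   [S → S S]
{{{{SS}}}} ⇒ {{{{{}S}}}}   [S → { }]
{{{{{}S}}}} ⇒ {{{{{}SS}}}}   [S → S S]
{{{{{}SS}}}} ⇒ {{{{{}SSS}}}}   [S → S S]
{{{{{}SSS}}}} ⇒ {{{{{}{S}SS}}}}   [S → { S }]
{{{{{}{S}SS}}}} ⇒ {{{{{}{{}}SS}}}}   [S → { }]
{{{{{}{{}}SS}}}} ⇒ {{{{{}{{}}{S}S}}}}   [S → { S }]
{{{{{}{{}}{S}S}}}} ⇒ {{{{{}{{}}{{S}}S}}}}   [S → { S }]
{{{{{}{{}}{{S}}S}}}} ⇒ {{{{{}{{}}{{{}}}S}}}}   [S → { }]
{{{{{}{{}}{{{}}}S}}}} ⇒ {{{{{}{{}}{{{}}}{}}}}}   [S → { }]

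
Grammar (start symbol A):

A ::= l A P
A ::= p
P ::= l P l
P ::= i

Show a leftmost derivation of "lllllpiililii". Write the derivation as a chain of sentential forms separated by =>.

A => lAP => llAPP => lllAPPP => llllAPPPP => lllllAPPPPP => lllllpPPPPP => lllllpiPPPP => lllllpiiPPP => lllllpiilPlPP => lllllpiililPP => lllllpiililiP => lllllpiililii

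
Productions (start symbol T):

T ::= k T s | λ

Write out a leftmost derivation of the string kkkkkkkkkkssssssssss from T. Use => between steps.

T => kTs   [T ::= k T s]
kTs => kkTss   [T ::= k T s]
kkTss => kkkTsss   [T ::= k T s]
kkkTsss => kkkkTssss   [T ::= k T s]
kkkkTssss => kkkkkTsssss   [T ::= k T s]
kkkkkTsssss => kkkkkkTssssss   [T ::= k T s]
kkkkkkTssssss => kkkkkkkTsssssss   [T ::= k T s]
kkkkkkkTsssssss => kkkkkkkkTssssssss   [T ::= k T s]
kkkkkkkkTssssssss => kkkkkkkkkTsssssssss   [T ::= k T s]
kkkkkkkkkTsssssssss => kkkkkkkkkkTssssssssss   [T ::= k T s]
kkkkkkkkkkTssssssssss => kkkkkkkkkkssssssssss   [T ::= λ]

T=>kTs=>kkTss=>kkkTsss=>kkkkTssss=>kkkkkTsssss=>kkkkkkTssssss=>kkkkkkkTsssssss=>kkkkkkkkTssssssss=>kkkkkkkkkTsssssssss=>kkkkkkkkkkTssssssssss=>kkkkkkkkkkssssssssss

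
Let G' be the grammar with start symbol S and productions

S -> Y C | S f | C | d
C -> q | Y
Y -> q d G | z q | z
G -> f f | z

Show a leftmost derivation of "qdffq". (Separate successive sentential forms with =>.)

S=>YC=>qdGC=>qdffC=>qdffq

S => YC   [S -> Y C]
YC => qdGC   [Y -> q d G]
qdGC => qdffC   [G -> f f]
qdffC => qdffq   [C -> q]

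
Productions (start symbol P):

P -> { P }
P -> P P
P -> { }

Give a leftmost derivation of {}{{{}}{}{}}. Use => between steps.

P => PP => {}P => {}{P} => {}{PP} => {}{PPP} => {}{{P}PP} => {}{{{}}PP} => {}{{{}}{}P} => {}{{{}}{}{}}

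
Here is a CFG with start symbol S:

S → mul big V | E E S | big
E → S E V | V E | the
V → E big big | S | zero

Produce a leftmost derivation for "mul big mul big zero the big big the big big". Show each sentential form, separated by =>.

S => mul big V   [S → mul big V]
mul big V => mul big E big big   [V → E big big]
mul big E big big => mul big V E big big   [E → V E]
mul big V E big big => mul big S E big big   [V → S]
mul big S E big big => mul big mul big V E big big   [S → mul big V]
mul big mul big V E big big => mul big mul big E big big E big big   [V → E big big]
mul big mul big E big big E big big => mul big mul big V E big big E big big   [E → V E]
mul big mul big V E big big E big big => mul big mul big zero E big big E big big   [V → zero]
mul big mul big zero E big big E big big => mul big mul big zero the big big E big big   [E → the]
mul big mul big zero the big big E big big => mul big mul big zero the big big the big big   [E → the]

S => mul big V => mul big E big big => mul big V E big big => mul big S E big big => mul big mul big V E big big => mul big mul big E big big E big big => mul big mul big V E big big E big big => mul big mul big zero E big big E big big => mul big mul big zero the big big E big big => mul big mul big zero the big big the big big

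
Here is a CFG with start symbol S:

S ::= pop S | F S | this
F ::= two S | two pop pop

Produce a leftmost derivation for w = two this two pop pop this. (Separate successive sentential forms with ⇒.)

S ⇒ F S ⇒ two S S ⇒ two this S ⇒ two this F S ⇒ two this two pop pop S ⇒ two this two pop pop this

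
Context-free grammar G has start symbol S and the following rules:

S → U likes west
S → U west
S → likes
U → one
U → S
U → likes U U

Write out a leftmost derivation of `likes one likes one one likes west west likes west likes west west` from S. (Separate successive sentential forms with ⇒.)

S ⇒ U west ⇒ S west ⇒ U likes west west ⇒ S likes west west ⇒ U likes west likes west west ⇒ likes U U likes west likes west west ⇒ likes one U likes west likes west west ⇒ likes one S likes west likes west west ⇒ likes one U west likes west likes west west ⇒ likes one likes U U west likes west likes west west ⇒ likes one likes one U west likes west likes west west ⇒ likes one likes one S west likes west likes west west ⇒ likes one likes one U likes west west likes west likes west west ⇒ likes one likes one one likes west west likes west likes west west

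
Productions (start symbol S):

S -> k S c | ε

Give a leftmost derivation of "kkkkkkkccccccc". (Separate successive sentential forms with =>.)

S => kSc   [S -> k S c]
kSc => kkScc   [S -> k S c]
kkScc => kkkSccc   [S -> k S c]
kkkSccc => kkkkScccc   [S -> k S c]
kkkkScccc => kkkkkSccccc   [S -> k S c]
kkkkkSccccc => kkkkkkScccccc   [S -> k S c]
kkkkkkScccccc => kkkkkkkSccccccc   [S -> k S c]
kkkkkkkSccccccc => kkkkkkkccccccc   [S -> ε]

S => kSc => kkScc => kkkSccc => kkkkScccc => kkkkkSccccc => kkkkkkScccccc => kkkkkkkSccccccc => kkkkkkkccccccc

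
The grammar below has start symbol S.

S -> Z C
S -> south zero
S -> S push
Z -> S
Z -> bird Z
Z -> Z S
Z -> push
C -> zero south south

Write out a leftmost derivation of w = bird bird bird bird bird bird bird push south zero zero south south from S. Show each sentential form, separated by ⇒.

S ⇒ Z C ⇒ bird Z C ⇒ bird bird Z C ⇒ bird bird bird Z C ⇒ bird bird bird Z S C ⇒ bird bird bird bird Z S C ⇒ bird bird bird bird bird Z S C ⇒ bird bird bird bird bird bird Z S C ⇒ bird bird bird bird bird bird bird Z S C ⇒ bird bird bird bird bird bird bird push S C ⇒ bird bird bird bird bird bird bird push south zero C ⇒ bird bird bird bird bird bird bird push south zero zero south south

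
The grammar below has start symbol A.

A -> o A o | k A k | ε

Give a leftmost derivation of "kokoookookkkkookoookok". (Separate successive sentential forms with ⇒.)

A ⇒ kAk ⇒ koAok ⇒ kokAkok ⇒ kokoAokok ⇒ kokooAookok ⇒ kokoooAoookok ⇒ kokoookAkoookok ⇒ kokoookoAokoookok ⇒ kokoookooAookoookok ⇒ kokoookookAkookoookok ⇒ kokoookookkAkkookoookok ⇒ kokoookookkkkookoookok

A ⇒ kAk   [A -> k A k]
kAk ⇒ koAok   [A -> o A o]
koAok ⇒ kokAkok   [A -> k A k]
kokAkok ⇒ kokoAokok   [A -> o A o]
kokoAokok ⇒ kokooAookok   [A -> o A o]
kokooAookok ⇒ kokoooAoookok   [A -> o A o]
kokoooAoookok ⇒ kokoookAkoookok   [A -> k A k]
kokoookAkoookok ⇒ kokoookoAokoookok   [A -> o A o]
kokoookoAokoookok ⇒ kokoookooAookoookok   [A -> o A o]
kokoookooAookoookok ⇒ kokoookookAkookoookok   [A -> k A k]
kokoookookAkookoookok ⇒ kokoookookkAkkookoookok   [A -> k A k]
kokoookookkAkkookoookok ⇒ kokoookookkkkookoookok   [A -> ε]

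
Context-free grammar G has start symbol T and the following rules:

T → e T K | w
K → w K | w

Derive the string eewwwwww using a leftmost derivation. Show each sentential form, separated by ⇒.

T ⇒ eTK   [T → e T K]
eTK ⇒ eeTKK   [T → e T K]
eeTKK ⇒ eewKK   [T → w]
eewKK ⇒ eewwKK   [K → w K]
eewwKK ⇒ eewwwK   [K → w]
eewwwK ⇒ eewwwwK   [K → w K]
eewwwwK ⇒ eewwwwwK   [K → w K]
eewwwwwK ⇒ eewwwwww   [K → w]

T⇒eTK⇒eeTKK⇒eewKK⇒eewwKK⇒eewwwK⇒eewwwwK⇒eewwwwwK⇒eewwwwww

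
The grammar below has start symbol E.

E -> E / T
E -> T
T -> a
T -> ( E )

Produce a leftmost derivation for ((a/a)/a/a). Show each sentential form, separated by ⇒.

E ⇒ T   [E -> T]
T ⇒ (E)   [T -> ( E )]
(E) ⇒ (E/T)   [E -> E / T]
(E/T) ⇒ (E/T/T)   [E -> E / T]
(E/T/T) ⇒ (T/T/T)   [E -> T]
(T/T/T) ⇒ ((E)/T/T)   [T -> ( E )]
((E)/T/T) ⇒ ((E/T)/T/T)   [E -> E / T]
((E/T)/T/T) ⇒ ((T/T)/T/T)   [E -> T]
((T/T)/T/T) ⇒ ((a/T)/T/T)   [T -> a]
((a/T)/T/T) ⇒ ((a/a)/T/T)   [T -> a]
((a/a)/T/T) ⇒ ((a/a)/a/T)   [T -> a]
((a/a)/a/T) ⇒ ((a/a)/a/a)   [T -> a]

E⇒T⇒(E)⇒(E/T)⇒(E/T/T)⇒(T/T/T)⇒((E)/T/T)⇒((E/T)/T/T)⇒((T/T)/T/T)⇒((a/T)/T/T)⇒((a/a)/T/T)⇒((a/a)/a/T)⇒((a/a)/a/a)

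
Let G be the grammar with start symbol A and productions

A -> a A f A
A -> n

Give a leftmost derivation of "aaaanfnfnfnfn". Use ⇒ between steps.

A ⇒ aAfA ⇒ aaAfAfA ⇒ aaaAfAfAfA ⇒ aaaaAfAfAfAfA ⇒ aaaanfAfAfAfA ⇒ aaaanfnfAfAfA ⇒ aaaanfnfnfAfA ⇒ aaaanfnfnfnfA ⇒ aaaanfnfnfnfn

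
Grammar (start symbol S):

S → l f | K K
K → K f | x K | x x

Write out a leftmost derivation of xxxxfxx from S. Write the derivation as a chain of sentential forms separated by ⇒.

S ⇒ KK   [S → K K]
KK ⇒ xKK   [K → x K]
xKK ⇒ xxKK   [K → x K]
xxKK ⇒ xxKfK   [K → K f]
xxKfK ⇒ xxxxfK   [K → x x]
xxxxfK ⇒ xxxxfxx   [K → x x]

S⇒KK⇒xKK⇒xxKK⇒xxKfK⇒xxxxfK⇒xxxxfxx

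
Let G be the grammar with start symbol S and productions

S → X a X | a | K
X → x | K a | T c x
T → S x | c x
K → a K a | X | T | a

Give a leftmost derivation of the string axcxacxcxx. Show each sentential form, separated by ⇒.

S ⇒ K ⇒ T ⇒ Sx ⇒ XaXx ⇒ TcxaXx ⇒ SxcxaXx ⇒ axcxaXx ⇒ axcxaTcxx ⇒ axcxacxcxx

S ⇒ K   [S → K]
K ⇒ T   [K → T]
T ⇒ Sx   [T → S x]
Sx ⇒ XaXx   [S → X a X]
XaXx ⇒ TcxaXx   [X → T c x]
TcxaXx ⇒ SxcxaXx   [T → S x]
SxcxaXx ⇒ axcxaXx   [S → a]
axcxaXx ⇒ axcxaTcxx   [X → T c x]
axcxaTcxx ⇒ axcxacxcxx   [T → c x]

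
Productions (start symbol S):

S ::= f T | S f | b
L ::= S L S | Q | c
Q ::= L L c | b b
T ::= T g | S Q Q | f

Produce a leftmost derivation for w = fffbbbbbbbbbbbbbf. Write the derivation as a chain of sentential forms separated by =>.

S => Sf   [S ::= S f]
Sf => fTf   [S ::= f T]
fTf => fSQQf   [T ::= S Q Q]
fSQQf => ffTQQf   [S ::= f T]
ffTQQf => ffSQQQQf   [T ::= S Q Q]
ffSQQQQf => fffTQQQQf   [S ::= f T]
fffTQQQQf => fffSQQQQQQf   [T ::= S Q Q]
fffSQQQQQQf => fffbQQQQQQf   [S ::= b]
fffbQQQQQQf => fffbbbQQQQQf   [Q ::= b b]
fffbbbQQQQQf => fffbbbbbQQQQf   [Q ::= b b]
fffbbbbbQQQQf => fffbbbbbbbQQQf   [Q ::= b b]
fffbbbbbbbQQQf => fffbbbbbbbbbQQf   [Q ::= b b]
fffbbbbbbbbbQQf => fffbbbbbbbbbbbQf   [Q ::= b b]
fffbbbbbbbbbbbQf => fffbbbbbbbbbbbbbf   [Q ::= b b]

S => Sf => fTf => fSQQf => ffTQQf => ffSQQQQf => fffTQQQQf => fffSQQQQQQf => fffbQQQQQQf => fffbbbQQQQQf => fffbbbbbQQQQf => fffbbbbbbbQQQf => fffbbbbbbbbbQQf => fffbbbbbbbbbbbQf => fffbbbbbbbbbbbbbf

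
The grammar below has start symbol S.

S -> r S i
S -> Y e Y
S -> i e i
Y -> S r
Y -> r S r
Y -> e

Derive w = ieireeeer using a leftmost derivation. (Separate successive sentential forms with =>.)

S => YeY => SreY => ieireY => ieireSr => ieireYeYr => ieireeeYr => ieireeeer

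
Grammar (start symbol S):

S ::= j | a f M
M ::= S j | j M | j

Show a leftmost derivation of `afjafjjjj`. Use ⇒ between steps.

S ⇒ afM ⇒ afjM ⇒ afjSj ⇒ afjafMj ⇒ afjafjMj ⇒ afjafjSjj ⇒ afjafjjjj

S ⇒ afM   [S ::= a f M]
afM ⇒ afjM   [M ::= j M]
afjM ⇒ afjSj   [M ::= S j]
afjSj ⇒ afjafMj   [S ::= a f M]
afjafMj ⇒ afjafjMj   [M ::= j M]
afjafjMj ⇒ afjafjSjj   [M ::= S j]
afjafjSjj ⇒ afjafjjjj   [S ::= j]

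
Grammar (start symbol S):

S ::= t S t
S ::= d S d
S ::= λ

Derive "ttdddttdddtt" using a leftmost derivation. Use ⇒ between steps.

S ⇒ tSt ⇒ ttStt ⇒ ttdSdtt ⇒ ttddSddtt ⇒ ttdddSdddtt ⇒ ttdddtStdddtt ⇒ ttdddttdddtt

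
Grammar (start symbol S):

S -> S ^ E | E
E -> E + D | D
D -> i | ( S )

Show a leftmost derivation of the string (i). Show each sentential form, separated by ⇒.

S ⇒ E ⇒ D ⇒ (S) ⇒ (E) ⇒ (D) ⇒ (i)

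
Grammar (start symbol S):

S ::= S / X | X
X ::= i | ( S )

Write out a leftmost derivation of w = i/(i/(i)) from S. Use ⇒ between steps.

S ⇒ S/X ⇒ X/X ⇒ i/X ⇒ i/(S) ⇒ i/(S/X) ⇒ i/(X/X) ⇒ i/(i/X) ⇒ i/(i/(S)) ⇒ i/(i/(X)) ⇒ i/(i/(i))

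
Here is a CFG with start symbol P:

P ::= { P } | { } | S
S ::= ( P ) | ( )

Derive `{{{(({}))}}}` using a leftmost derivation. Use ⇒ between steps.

P ⇒ {P} ⇒ {{P}} ⇒ {{{P}}} ⇒ {{{S}}} ⇒ {{{(P)}}} ⇒ {{{(S)}}} ⇒ {{{((P))}}} ⇒ {{{(({}))}}}

P ⇒ {P}   [P ::= { P }]
{P} ⇒ {{P}}   [P ::= { P }]
{{P}} ⇒ {{{P}}}   [P ::= { P }]
{{{P}}} ⇒ {{{S}}}   [P ::= S]
{{{S}}} ⇒ {{{(P)}}}   [S ::= ( P )]
{{{(P)}}} ⇒ {{{(S)}}}   [P ::= S]
{{{(S)}}} ⇒ {{{((P))}}}   [S ::= ( P )]
{{{((P))}}} ⇒ {{{(({}))}}}   [P ::= { }]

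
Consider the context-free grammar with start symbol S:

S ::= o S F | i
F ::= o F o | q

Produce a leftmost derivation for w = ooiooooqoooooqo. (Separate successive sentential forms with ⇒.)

S⇒oSF⇒ooSFF⇒ooiFF⇒ooioFoF⇒ooiooFooF⇒ooioooFoooF⇒ooiooooFooooF⇒ooiooooqooooF⇒ooiooooqoooooFo⇒ooiooooqoooooqo

S ⇒ oSF   [S ::= o S F]
oSF ⇒ ooSFF   [S ::= o S F]
ooSFF ⇒ ooiFF   [S ::= i]
ooiFF ⇒ ooioFoF   [F ::= o F o]
ooioFoF ⇒ ooiooFooF   [F ::= o F o]
ooiooFooF ⇒ ooioooFoooF   [F ::= o F o]
ooioooFoooF ⇒ ooiooooFooooF   [F ::= o F o]
ooiooooFooooF ⇒ ooiooooqooooF   [F ::= q]
ooiooooqooooF ⇒ ooiooooqoooooFo   [F ::= o F o]
ooiooooqoooooFo ⇒ ooiooooqoooooqo   [F ::= q]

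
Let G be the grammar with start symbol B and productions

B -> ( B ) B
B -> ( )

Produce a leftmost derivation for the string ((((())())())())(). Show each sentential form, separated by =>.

B=>(B)B=>((B)B)B=>(((B)B)B)B=>((((B)B)B)B)B=>((((())B)B)B)B=>((((())())B)B)B=>((((())())())B)B=>((((())())())())B=>((((())())())())()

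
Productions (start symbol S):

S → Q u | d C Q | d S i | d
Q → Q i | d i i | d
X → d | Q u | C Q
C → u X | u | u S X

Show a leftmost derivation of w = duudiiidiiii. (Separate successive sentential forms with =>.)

S=>dCQ=>duXQ=>duCQQ=>duuQQ=>duuQiQ=>duudiiiQ=>duudiiiQi=>duudiiiQii=>duudiiidiiii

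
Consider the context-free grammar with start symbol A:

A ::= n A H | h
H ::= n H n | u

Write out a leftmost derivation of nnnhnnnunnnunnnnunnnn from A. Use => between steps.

A => nAH => nnAHH => nnnAHHH => nnnhHHH => nnnhnHnHH => nnnhnnHnnHH => nnnhnnnHnnnHH => nnnhnnnunnnHH => nnnhnnnunnnuH => nnnhnnnunnnunHn => nnnhnnnunnnunnHnn => nnnhnnnunnnunnnHnnn => nnnhnnnunnnunnnnHnnnn => nnnhnnnunnnunnnnunnnn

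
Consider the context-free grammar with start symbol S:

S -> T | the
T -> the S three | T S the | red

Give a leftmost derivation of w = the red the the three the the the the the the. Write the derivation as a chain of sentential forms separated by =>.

S => T   [S -> T]
T => T S the   [T -> T S the]
T S the => T S the S the   [T -> T S the]
T S the S the => T S the S the S the   [T -> T S the]
T S the S the S the => the S three S the S the S the   [T -> the S three]
the S three S the S the S the => the T three S the S the S the   [S -> T]
the T three S the S the S the => the T S the three S the S the S the   [T -> T S the]
the T S the three S the S the S the => the red S the three S the S the S the   [T -> red]
the red S the three S the S the S the => the red the the three S the S the S the   [S -> the]
the red the the three S the S the S the => the red the the three the the S the S the   [S -> the]
the red the the three the the S the S the => the red the the three the the the the S the   [S -> the]
the red the the three the the the the S the => the red the the three the the the the the the   [S -> the]

S => T => T S the => T S the S the => T S the S the S the => the S three S the S the S the => the T three S the S the S the => the T S the three S the S the S the => the red S the three S the S the S the => the red the the three S the S the S the => the red the the three the the S the S the => the red the the three the the the the S the => the red the the three the the the the the the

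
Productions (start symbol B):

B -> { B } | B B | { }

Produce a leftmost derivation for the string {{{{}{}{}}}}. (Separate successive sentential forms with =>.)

B => {B} => {{B}} => {{{B}}} => {{{BB}}} => {{{BBB}}} => {{{{}BB}}} => {{{{}{}B}}} => {{{{}{}{}}}}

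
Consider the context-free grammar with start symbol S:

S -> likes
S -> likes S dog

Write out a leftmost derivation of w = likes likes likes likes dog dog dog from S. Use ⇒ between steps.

S ⇒ likes S dog ⇒ likes likes S dog dog ⇒ likes likes likes S dog dog dog ⇒ likes likes likes likes dog dog dog

S ⇒ likes S dog   [S -> likes S dog]
likes S dog ⇒ likes likes S dog dog   [S -> likes S dog]
likes likes S dog dog ⇒ likes likes likes S dog dog dog   [S -> likes S dog]
likes likes likes S dog dog dog ⇒ likes likes likes likes dog dog dog   [S -> likes]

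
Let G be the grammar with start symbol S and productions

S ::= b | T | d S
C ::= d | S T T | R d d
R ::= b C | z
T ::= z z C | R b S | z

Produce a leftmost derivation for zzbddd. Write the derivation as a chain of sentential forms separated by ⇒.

S ⇒ T   [S ::= T]
T ⇒ zzC   [T ::= z z C]
zzC ⇒ zzRdd   [C ::= R d d]
zzRdd ⇒ zzbCdd   [R ::= b C]
zzbCdd ⇒ zzbddd   [C ::= d]

S ⇒ T ⇒ zzC ⇒ zzRdd ⇒ zzbCdd ⇒ zzbddd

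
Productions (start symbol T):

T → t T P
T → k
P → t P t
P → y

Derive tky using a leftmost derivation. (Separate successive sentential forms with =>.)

T => tTP => tkP => tky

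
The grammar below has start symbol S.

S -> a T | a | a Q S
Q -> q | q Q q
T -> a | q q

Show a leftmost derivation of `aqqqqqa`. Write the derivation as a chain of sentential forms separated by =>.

S => aQS => aqQqS => aqqQqqS => aqqqqqS => aqqqqqa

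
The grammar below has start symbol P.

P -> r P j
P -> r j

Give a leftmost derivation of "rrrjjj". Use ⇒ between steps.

P ⇒ rPj ⇒ rrPjj ⇒ rrrjjj

P ⇒ rPj   [P -> r P j]
rPj ⇒ rrPjj   [P -> r P j]
rrPjj ⇒ rrrjjj   [P -> r j]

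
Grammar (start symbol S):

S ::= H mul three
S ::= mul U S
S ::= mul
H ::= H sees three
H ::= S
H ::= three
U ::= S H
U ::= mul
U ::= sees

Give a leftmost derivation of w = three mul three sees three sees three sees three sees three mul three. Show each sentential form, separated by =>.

S => H mul three => H sees three mul three => H sees three sees three mul three => H sees three sees three sees three mul three => H sees three sees three sees three sees three mul three => S sees three sees three sees three sees three mul three => H mul three sees three sees three sees three sees three mul three => three mul three sees three sees three sees three sees three mul three

S => H mul three   [S ::= H mul three]
H mul three => H sees three mul three   [H ::= H sees three]
H sees three mul three => H sees three sees three mul three   [H ::= H sees three]
H sees three sees three mul three => H sees three sees three sees three mul three   [H ::= H sees three]
H sees three sees three sees three mul three => H sees three sees three sees three sees three mul three   [H ::= H sees three]
H sees three sees three sees three sees three mul three => S sees three sees three sees three sees three mul three   [H ::= S]
S sees three sees three sees three sees three mul three => H mul three sees three sees three sees three sees three mul three   [S ::= H mul three]
H mul three sees three sees three sees three sees three mul three => three mul three sees three sees three sees three sees three mul three   [H ::= three]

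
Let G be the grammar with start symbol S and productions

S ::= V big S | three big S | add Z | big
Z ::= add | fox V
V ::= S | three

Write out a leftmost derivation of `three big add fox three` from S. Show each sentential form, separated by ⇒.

S ⇒ three big S ⇒ three big add Z ⇒ three big add fox V ⇒ three big add fox three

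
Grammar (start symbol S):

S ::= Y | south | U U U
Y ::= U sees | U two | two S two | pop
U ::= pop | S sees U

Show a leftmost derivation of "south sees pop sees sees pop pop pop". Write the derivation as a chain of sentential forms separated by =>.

S => U U U => S sees U U U => Y sees U U U => U sees sees U U U => S sees U sees sees U U U => south sees U sees sees U U U => south sees pop sees sees U U U => south sees pop sees sees pop U U => south sees pop sees sees pop pop U => south sees pop sees sees pop pop pop

S => U U U   [S ::= U U U]
U U U => S sees U U U   [U ::= S sees U]
S sees U U U => Y sees U U U   [S ::= Y]
Y sees U U U => U sees sees U U U   [Y ::= U sees]
U sees sees U U U => S sees U sees sees U U U   [U ::= S sees U]
S sees U sees sees U U U => south sees U sees sees U U U   [S ::= south]
south sees U sees sees U U U => south sees pop sees sees U U U   [U ::= pop]
south sees pop sees sees U U U => south sees pop sees sees pop U U   [U ::= pop]
south sees pop sees sees pop U U => south sees pop sees sees pop pop U   [U ::= pop]
south sees pop sees sees pop pop U => south sees pop sees sees pop pop pop   [U ::= pop]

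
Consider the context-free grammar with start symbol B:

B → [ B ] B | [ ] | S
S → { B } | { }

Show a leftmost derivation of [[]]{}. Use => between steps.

B=>[B]B=>[[]]B=>[[]]S=>[[]]{}

B => [B]B   [B → [ B ] B]
[B]B => [[]]B   [B → [ ]]
[[]]B => [[]]S   [B → S]
[[]]S => [[]]{}   [S → { }]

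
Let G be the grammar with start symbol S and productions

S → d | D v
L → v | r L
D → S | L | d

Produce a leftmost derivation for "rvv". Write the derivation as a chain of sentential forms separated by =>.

S=>Dv=>Lv=>rLv=>rvv

S => Dv   [S → D v]
Dv => Lv   [D → L]
Lv => rLv   [L → r L]
rLv => rvv   [L → v]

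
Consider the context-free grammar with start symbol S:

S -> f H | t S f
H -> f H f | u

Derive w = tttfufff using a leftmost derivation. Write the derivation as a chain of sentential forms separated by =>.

S => tSf   [S -> t S f]
tSf => ttSff   [S -> t S f]
ttSff => tttSfff   [S -> t S f]
tttSfff => tttfHfff   [S -> f H]
tttfHfff => tttfufff   [H -> u]

S=>tSf=>ttSff=>tttSfff=>tttfHfff=>tttfufff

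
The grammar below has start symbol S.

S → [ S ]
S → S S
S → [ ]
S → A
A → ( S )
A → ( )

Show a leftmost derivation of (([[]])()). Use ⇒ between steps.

S ⇒ A   [S → A]
A ⇒ (S)   [A → ( S )]
(S) ⇒ (SS)   [S → S S]
(SS) ⇒ (AS)   [S → A]
(AS) ⇒ ((S)S)   [A → ( S )]
((S)S) ⇒ (([S])S)   [S → [ S ]]
(([S])S) ⇒ (([[]])S)   [S → [ ]]
(([[]])S) ⇒ (([[]])A)   [S → A]
(([[]])A) ⇒ (([[]])())   [A → ( )]

S⇒A⇒(S)⇒(SS)⇒(AS)⇒((S)S)⇒(([S])S)⇒(([[]])S)⇒(([[]])A)⇒(([[]])())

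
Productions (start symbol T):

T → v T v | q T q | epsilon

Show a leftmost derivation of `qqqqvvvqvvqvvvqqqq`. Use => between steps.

T=>qTq=>qqTqq=>qqqTqqq=>qqqqTqqqq=>qqqqvTvqqqq=>qqqqvvTvvqqqq=>qqqqvvvTvvvqqqq=>qqqqvvvqTqvvvqqqq=>qqqqvvvqvTvqvvvqqqq=>qqqqvvvqvvqvvvqqqq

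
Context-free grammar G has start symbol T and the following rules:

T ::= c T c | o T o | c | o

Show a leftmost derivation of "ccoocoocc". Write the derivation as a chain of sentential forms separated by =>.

T => cTc => ccTcc => ccoTocc => ccooToocc => ccoocoocc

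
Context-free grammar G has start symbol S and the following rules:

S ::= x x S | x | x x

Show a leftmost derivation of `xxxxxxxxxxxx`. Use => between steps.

S => xxS => xxxxS => xxxxxxS => xxxxxxxxS => xxxxxxxxxxS => xxxxxxxxxxxx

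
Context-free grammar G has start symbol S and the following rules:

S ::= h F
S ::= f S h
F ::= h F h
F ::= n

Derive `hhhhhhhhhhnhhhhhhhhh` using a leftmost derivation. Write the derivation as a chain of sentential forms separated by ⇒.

S ⇒ hF ⇒ hhFh ⇒ hhhFhh ⇒ hhhhFhhh ⇒ hhhhhFhhhh ⇒ hhhhhhFhhhhh ⇒ hhhhhhhFhhhhhh ⇒ hhhhhhhhFhhhhhhh ⇒ hhhhhhhhhFhhhhhhhh ⇒ hhhhhhhhhhFhhhhhhhhh ⇒ hhhhhhhhhhnhhhhhhhhh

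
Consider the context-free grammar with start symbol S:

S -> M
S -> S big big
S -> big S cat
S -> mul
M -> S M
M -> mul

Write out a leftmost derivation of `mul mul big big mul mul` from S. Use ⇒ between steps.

S ⇒ M ⇒ S M ⇒ M M ⇒ S M M ⇒ S big big M M ⇒ M big big M M ⇒ S M big big M M ⇒ M M big big M M ⇒ mul M big big M M ⇒ mul mul big big M M ⇒ mul mul big big mul M ⇒ mul mul big big mul mul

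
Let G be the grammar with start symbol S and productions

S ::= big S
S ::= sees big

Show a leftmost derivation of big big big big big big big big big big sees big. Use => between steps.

S => big S => big big S => big big big S => big big big big S => big big big big big S => big big big big big big S => big big big big big big big S => big big big big big big big big S => big big big big big big big big big S => big big big big big big big big big big S => big big big big big big big big big big sees big

S => big S   [S ::= big S]
big S => big big S   [S ::= big S]
big big S => big big big S   [S ::= big S]
big big big S => big big big big S   [S ::= big S]
big big big big S => big big big big big S   [S ::= big S]
big big big big big S => big big big big big big S   [S ::= big S]
big big big big big big S => big big big big big big big S   [S ::= big S]
big big big big big big big S => big big big big big big big big S   [S ::= big S]
big big big big big big big big S => big big big big big big big big big S   [S ::= big S]
big big big big big big big big big S => big big big big big big big big big big S   [S ::= big S]
big big big big big big big big big big S => big big big big big big big big big big sees big   [S ::= sees big]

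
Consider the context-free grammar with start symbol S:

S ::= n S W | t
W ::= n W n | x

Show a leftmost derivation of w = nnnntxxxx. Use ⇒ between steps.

S⇒nSW⇒nnSWW⇒nnnSWWW⇒nnnnSWWWW⇒nnnntWWWW⇒nnnntxWWW⇒nnnntxxWW⇒nnnntxxxW⇒nnnntxxxx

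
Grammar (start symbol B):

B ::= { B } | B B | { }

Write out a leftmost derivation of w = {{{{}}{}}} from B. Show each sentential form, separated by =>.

B => {B} => {{B}} => {{BB}} => {{{B}B}} => {{{{}}B}} => {{{{}}{}}}

B => {B}   [B ::= { B }]
{B} => {{B}}   [B ::= { B }]
{{B}} => {{BB}}   [B ::= B B]
{{BB}} => {{{B}B}}   [B ::= { B }]
{{{B}B}} => {{{{}}B}}   [B ::= { }]
{{{{}}B}} => {{{{}}{}}}   [B ::= { }]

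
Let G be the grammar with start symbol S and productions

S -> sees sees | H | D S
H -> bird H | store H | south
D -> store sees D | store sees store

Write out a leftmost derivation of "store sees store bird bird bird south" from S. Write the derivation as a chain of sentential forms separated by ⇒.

S ⇒ D S   [S -> D S]
D S ⇒ store sees store S   [D -> store sees store]
store sees store S ⇒ store sees store H   [S -> H]
store sees store H ⇒ store sees store bird H   [H -> bird H]
store sees store bird H ⇒ store sees store bird bird H   [H -> bird H]
store sees store bird bird H ⇒ store sees store bird bird bird H   [H -> bird H]
store sees store bird bird bird H ⇒ store sees store bird bird bird south   [H -> south]

S ⇒ D S ⇒ store sees store S ⇒ store sees store H ⇒ store sees store bird H ⇒ store sees store bird bird H ⇒ store sees store bird bird bird H ⇒ store sees store bird bird bird south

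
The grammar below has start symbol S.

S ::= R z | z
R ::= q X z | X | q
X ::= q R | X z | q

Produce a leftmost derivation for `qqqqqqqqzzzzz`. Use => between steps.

S=>Rz=>qXzz=>qqRzz=>qqXzz=>qqqRzz=>qqqqXzzz=>qqqqqRzzz=>qqqqqqXzzzz=>qqqqqqXzzzzz=>qqqqqqqRzzzzz=>qqqqqqqqzzzzz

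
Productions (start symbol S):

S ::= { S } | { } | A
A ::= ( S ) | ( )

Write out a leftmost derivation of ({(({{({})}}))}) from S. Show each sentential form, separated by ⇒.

S ⇒ A ⇒ (S) ⇒ ({S}) ⇒ ({A}) ⇒ ({(S)}) ⇒ ({(A)}) ⇒ ({((S))}) ⇒ ({(({S}))}) ⇒ ({(({{S}}))}) ⇒ ({(({{A}}))}) ⇒ ({(({{(S)}}))}) ⇒ ({(({{({})}}))})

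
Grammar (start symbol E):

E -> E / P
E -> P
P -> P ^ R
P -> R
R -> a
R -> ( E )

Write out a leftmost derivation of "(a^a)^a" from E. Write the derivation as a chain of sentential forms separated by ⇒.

E⇒P⇒P^R⇒R^R⇒(E)^R⇒(P)^R⇒(P^R)^R⇒(R^R)^R⇒(a^R)^R⇒(a^a)^R⇒(a^a)^a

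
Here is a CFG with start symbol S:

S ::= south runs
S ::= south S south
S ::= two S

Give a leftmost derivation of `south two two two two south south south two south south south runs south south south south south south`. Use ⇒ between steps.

S ⇒ south S south ⇒ south two S south ⇒ south two two S south ⇒ south two two two S south ⇒ south two two two two S south ⇒ south two two two two south S south south ⇒ south two two two two south south S south south south ⇒ south two two two two south south south S south south south south ⇒ south two two two two south south south two S south south south south ⇒ south two two two two south south south two south S south south south south south ⇒ south two two two two south south south two south south S south south south south south south ⇒ south two two two two south south south two south south south runs south south south south south south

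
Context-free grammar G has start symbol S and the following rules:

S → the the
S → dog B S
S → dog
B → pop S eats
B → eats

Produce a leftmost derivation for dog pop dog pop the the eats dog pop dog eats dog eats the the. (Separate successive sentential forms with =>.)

S => dog B S   [S → dog B S]
dog B S => dog pop S eats S   [B → pop S eats]
dog pop S eats S => dog pop dog B S eats S   [S → dog B S]
dog pop dog B S eats S => dog pop dog pop S eats S eats S   [B → pop S eats]
dog pop dog pop S eats S eats S => dog pop dog pop the the eats S eats S   [S → the the]
dog pop dog pop the the eats S eats S => dog pop dog pop the the eats dog B S eats S   [S → dog B S]
dog pop dog pop the the eats dog B S eats S => dog pop dog pop the the eats dog pop S eats S eats S   [B → pop S eats]
dog pop dog pop the the eats dog pop S eats S eats S => dog pop dog pop the the eats dog pop dog eats S eats S   [S → dog]
dog pop dog pop the the eats dog pop dog eats S eats S => dog pop dog pop the the eats dog pop dog eats dog eats S   [S → dog]
dog pop dog pop the the eats dog pop dog eats dog eats S => dog pop dog pop the the eats dog pop dog eats dog eats the the   [S → the the]

S => dog B S => dog pop S eats S => dog pop dog B S eats S => dog pop dog pop S eats S eats S => dog pop dog pop the the eats S eats S => dog pop dog pop the the eats dog B S eats S => dog pop dog pop the the eats dog pop S eats S eats S => dog pop dog pop the the eats dog pop dog eats S eats S => dog pop dog pop the the eats dog pop dog eats dog eats S => dog pop dog pop the the eats dog pop dog eats dog eats the the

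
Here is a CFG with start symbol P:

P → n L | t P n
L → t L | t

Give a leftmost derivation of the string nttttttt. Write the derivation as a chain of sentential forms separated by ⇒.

P ⇒ nL ⇒ ntL ⇒ nttL ⇒ ntttL ⇒ nttttL ⇒ ntttttL ⇒ nttttttL ⇒ nttttttt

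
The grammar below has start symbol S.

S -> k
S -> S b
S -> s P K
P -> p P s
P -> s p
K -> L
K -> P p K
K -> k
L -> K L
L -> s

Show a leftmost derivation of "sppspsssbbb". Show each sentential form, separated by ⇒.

S⇒Sb⇒Sbb⇒Sbbb⇒sPKbbb⇒spPsKbbb⇒sppPssKbbb⇒sppspssKbbb⇒sppspssLbbb⇒sppspsssbbb

S ⇒ Sb   [S -> S b]
Sb ⇒ Sbb   [S -> S b]
Sbb ⇒ Sbbb   [S -> S b]
Sbbb ⇒ sPKbbb   [S -> s P K]
sPKbbb ⇒ spPsKbbb   [P -> p P s]
spPsKbbb ⇒ sppPssKbbb   [P -> p P s]
sppPssKbbb ⇒ sppspssKbbb   [P -> s p]
sppspssKbbb ⇒ sppspssLbbb   [K -> L]
sppspssLbbb ⇒ sppspsssbbb   [L -> s]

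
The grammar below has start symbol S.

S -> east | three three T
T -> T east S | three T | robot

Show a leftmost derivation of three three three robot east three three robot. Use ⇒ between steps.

S ⇒ three three T ⇒ three three three T ⇒ three three three T east S ⇒ three three three robot east S ⇒ three three three robot east three three T ⇒ three three three robot east three three robot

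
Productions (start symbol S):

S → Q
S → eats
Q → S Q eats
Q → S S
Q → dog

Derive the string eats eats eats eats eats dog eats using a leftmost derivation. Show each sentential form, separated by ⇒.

S ⇒ Q   [S → Q]
Q ⇒ S Q eats   [Q → S Q eats]
S Q eats ⇒ Q Q eats   [S → Q]
Q Q eats ⇒ S S Q eats   [Q → S S]
S S Q eats ⇒ Q S Q eats   [S → Q]
Q S Q eats ⇒ S Q eats S Q eats   [Q → S Q eats]
S Q eats S Q eats ⇒ eats Q eats S Q eats   [S → eats]
eats Q eats S Q eats ⇒ eats S S eats S Q eats   [Q → S S]
eats S S eats S Q eats ⇒ eats eats S eats S Q eats   [S → eats]
eats eats S eats S Q eats ⇒ eats eats eats eats S Q eats   [S → eats]
eats eats eats eats S Q eats ⇒ eats eats eats eats eats Q eats   [S → eats]
eats eats eats eats eats Q eats ⇒ eats eats eats eats eats dog eats   [Q → dog]

S ⇒ Q ⇒ S Q eats ⇒ Q Q eats ⇒ S S Q eats ⇒ Q S Q eats ⇒ S Q eats S Q eats ⇒ eats Q eats S Q eats ⇒ eats S S eats S Q eats ⇒ eats eats S eats S Q eats ⇒ eats eats eats eats S Q eats ⇒ eats eats eats eats eats Q eats ⇒ eats eats eats eats eats dog eats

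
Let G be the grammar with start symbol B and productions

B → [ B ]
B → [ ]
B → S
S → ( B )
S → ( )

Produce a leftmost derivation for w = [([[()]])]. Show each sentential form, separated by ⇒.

B ⇒ [B] ⇒ [S] ⇒ [(B)] ⇒ [([B])] ⇒ [([[B]])] ⇒ [([[S]])] ⇒ [([[()]])]

B ⇒ [B]   [B → [ B ]]
[B] ⇒ [S]   [B → S]
[S] ⇒ [(B)]   [S → ( B )]
[(B)] ⇒ [([B])]   [B → [ B ]]
[([B])] ⇒ [([[B]])]   [B → [ B ]]
[([[B]])] ⇒ [([[S]])]   [B → S]
[([[S]])] ⇒ [([[()]])]   [S → ( )]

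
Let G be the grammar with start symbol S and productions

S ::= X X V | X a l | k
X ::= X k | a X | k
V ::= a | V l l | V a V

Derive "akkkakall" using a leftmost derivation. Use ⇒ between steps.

S ⇒ XXV   [S ::= X X V]
XXV ⇒ XkXV   [X ::= X k]
XkXV ⇒ aXkXV   [X ::= a X]
aXkXV ⇒ aXkkXV   [X ::= X k]
aXkkXV ⇒ akkkXV   [X ::= k]
akkkXV ⇒ akkkaXV   [X ::= a X]
akkkaXV ⇒ akkkakV   [X ::= k]
akkkakV ⇒ akkkakVll   [V ::= V l l]
akkkakVll ⇒ akkkakall   [V ::= a]

S ⇒ XXV ⇒ XkXV ⇒ aXkXV ⇒ aXkkXV ⇒ akkkXV ⇒ akkkaXV ⇒ akkkakV ⇒ akkkakVll ⇒ akkkakall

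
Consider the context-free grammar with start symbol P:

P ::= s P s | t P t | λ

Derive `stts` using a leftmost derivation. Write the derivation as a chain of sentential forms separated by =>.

P=>sPs=>stPts=>stts

P => sPs   [P ::= s P s]
sPs => stPts   [P ::= t P t]
stPts => stts   [P ::= λ]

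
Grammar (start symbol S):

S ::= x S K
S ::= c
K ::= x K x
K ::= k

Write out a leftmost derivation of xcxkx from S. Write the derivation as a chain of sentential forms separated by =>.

S=>xSK=>xcK=>xcxKx=>xcxkx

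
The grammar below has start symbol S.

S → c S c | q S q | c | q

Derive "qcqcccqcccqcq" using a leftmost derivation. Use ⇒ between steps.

S ⇒ qSq ⇒ qcScq ⇒ qcqSqcq ⇒ qcqcScqcq ⇒ qcqccSccqcq ⇒ qcqcccScccqcq ⇒ qcqcccqcccqcq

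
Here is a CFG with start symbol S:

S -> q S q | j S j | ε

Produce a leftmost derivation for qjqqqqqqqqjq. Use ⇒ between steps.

S⇒qSq⇒qjSjq⇒qjqSqjq⇒qjqqSqqjq⇒qjqqqSqqqjq⇒qjqqqqSqqqqjq⇒qjqqqqqqqqjq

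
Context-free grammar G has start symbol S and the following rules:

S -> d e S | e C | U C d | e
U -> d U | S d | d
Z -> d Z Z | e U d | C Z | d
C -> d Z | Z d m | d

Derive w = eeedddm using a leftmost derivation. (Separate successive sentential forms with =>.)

S => eC   [S -> e C]
eC => eZdm   [C -> Z d m]
eZdm => eeUddm   [Z -> e U d]
eeUddm => eeSdddm   [U -> S d]
eeSdddm => eeedddm   [S -> e]

S => eC => eZdm => eeUddm => eeSdddm => eeedddm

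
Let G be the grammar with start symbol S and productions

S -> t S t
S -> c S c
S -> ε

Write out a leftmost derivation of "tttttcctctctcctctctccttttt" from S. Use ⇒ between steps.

S ⇒ tSt   [S -> t S t]
tSt ⇒ ttStt   [S -> t S t]
ttStt ⇒ tttSttt   [S -> t S t]
tttSttt ⇒ ttttStttt   [S -> t S t]
ttttStttt ⇒ tttttSttttt   [S -> t S t]
tttttSttttt ⇒ tttttcScttttt   [S -> c S c]
tttttcScttttt ⇒ tttttccSccttttt   [S -> c S c]
tttttccSccttttt ⇒ tttttcctStccttttt   [S -> t S t]
tttttcctStccttttt ⇒ tttttcctcSctccttttt   [S -> c S c]
tttttcctcSctccttttt ⇒ tttttcctctStctccttttt   [S -> t S t]
tttttcctctStctccttttt ⇒ tttttcctctcSctctccttttt   [S -> c S c]
tttttcctctcSctctccttttt ⇒ tttttcctctctStctctccttttt   [S -> t S t]
tttttcctctctStctctccttttt ⇒ tttttcctctctcSctctctccttttt   [S -> c S c]
tttttcctctctcSctctctccttttt ⇒ tttttcctctctcctctctccttttt   [S -> ε]

S ⇒ tSt ⇒ ttStt ⇒ tttSttt ⇒ ttttStttt ⇒ tttttSttttt ⇒ tttttcScttttt ⇒ tttttccSccttttt ⇒ tttttcctStccttttt ⇒ tttttcctcSctccttttt ⇒ tttttcctctStctccttttt ⇒ tttttcctctcSctctccttttt ⇒ tttttcctctctStctctccttttt ⇒ tttttcctctctcSctctctccttttt ⇒ tttttcctctctcctctctccttttt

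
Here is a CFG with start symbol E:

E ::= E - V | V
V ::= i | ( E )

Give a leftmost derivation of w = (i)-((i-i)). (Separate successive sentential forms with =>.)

E => E-V => V-V => (E)-V => (V)-V => (i)-V => (i)-(E) => (i)-(V) => (i)-((E)) => (i)-((E-V)) => (i)-((V-V)) => (i)-((i-V)) => (i)-((i-i))

E => E-V   [E ::= E - V]
E-V => V-V   [E ::= V]
V-V => (E)-V   [V ::= ( E )]
(E)-V => (V)-V   [E ::= V]
(V)-V => (i)-V   [V ::= i]
(i)-V => (i)-(E)   [V ::= ( E )]
(i)-(E) => (i)-(V)   [E ::= V]
(i)-(V) => (i)-((E))   [V ::= ( E )]
(i)-((E)) => (i)-((E-V))   [E ::= E - V]
(i)-((E-V)) => (i)-((V-V))   [E ::= V]
(i)-((V-V)) => (i)-((i-V))   [V ::= i]
(i)-((i-V)) => (i)-((i-i))   [V ::= i]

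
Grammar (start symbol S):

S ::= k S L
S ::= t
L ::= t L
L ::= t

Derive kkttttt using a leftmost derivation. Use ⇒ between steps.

S ⇒ kSL   [S ::= k S L]
kSL ⇒ kkSLL   [S ::= k S L]
kkSLL ⇒ kktLL   [S ::= t]
kktLL ⇒ kkttL   [L ::= t]
kkttL ⇒ kktttL   [L ::= t L]
kktttL ⇒ kkttttL   [L ::= t L]
kkttttL ⇒ kkttttt   [L ::= t]

S ⇒ kSL ⇒ kkSLL ⇒ kktLL ⇒ kkttL ⇒ kktttL ⇒ kkttttL ⇒ kkttttt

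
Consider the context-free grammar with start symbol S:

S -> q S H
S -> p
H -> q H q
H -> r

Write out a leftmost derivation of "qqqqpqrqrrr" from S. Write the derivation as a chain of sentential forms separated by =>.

S => qSH   [S -> q S H]
qSH => qqSHH   [S -> q S H]
qqSHH => qqqSHHH   [S -> q S H]
qqqSHHH => qqqqSHHHH   [S -> q S H]
qqqqSHHHH => qqqqpHHHH   [S -> p]
qqqqpHHHH => qqqqpqHqHHH   [H -> q H q]
qqqqpqHqHHH => qqqqpqrqHHH   [H -> r]
qqqqpqrqHHH => qqqqpqrqrHH   [H -> r]
qqqqpqrqrHH => qqqqpqrqrrH   [H -> r]
qqqqpqrqrrH => qqqqpqrqrrr   [H -> r]

S=>qSH=>qqSHH=>qqqSHHH=>qqqqSHHHH=>qqqqpHHHH=>qqqqpqHqHHH=>qqqqpqrqHHH=>qqqqpqrqrHH=>qqqqpqrqrrH=>qqqqpqrqrrr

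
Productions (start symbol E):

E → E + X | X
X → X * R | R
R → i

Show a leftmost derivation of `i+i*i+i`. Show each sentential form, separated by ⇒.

E ⇒ E+X ⇒ E+X+X ⇒ X+X+X ⇒ R+X+X ⇒ i+X+X ⇒ i+X*R+X ⇒ i+R*R+X ⇒ i+i*R+X ⇒ i+i*i+X ⇒ i+i*i+R ⇒ i+i*i+i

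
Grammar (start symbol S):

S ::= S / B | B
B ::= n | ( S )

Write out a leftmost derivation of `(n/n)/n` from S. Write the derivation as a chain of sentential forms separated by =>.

S => S/B => B/B => (S)/B => (S/B)/B => (B/B)/B => (n/B)/B => (n/n)/B => (n/n)/n

S => S/B   [S ::= S / B]
S/B => B/B   [S ::= B]
B/B => (S)/B   [B ::= ( S )]
(S)/B => (S/B)/B   [S ::= S / B]
(S/B)/B => (B/B)/B   [S ::= B]
(B/B)/B => (n/B)/B   [B ::= n]
(n/B)/B => (n/n)/B   [B ::= n]
(n/n)/B => (n/n)/n   [B ::= n]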